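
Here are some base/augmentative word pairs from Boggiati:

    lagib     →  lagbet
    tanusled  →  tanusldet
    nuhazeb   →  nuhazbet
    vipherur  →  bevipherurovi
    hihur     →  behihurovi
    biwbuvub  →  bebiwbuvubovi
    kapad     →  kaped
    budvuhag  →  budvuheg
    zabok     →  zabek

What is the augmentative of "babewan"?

lagib and biwbuvub both end in -b yet inflect differently (lagbet, bebiwbuvubovi), so the final letter is not what conditions the rule; the last vowel is.
"babewan" has last vowel 'a'. The stems whose last vowel is 'a' (kapad → kaped, budvuhag → budvuheg) change the last vowel to 'e'.
So babewan → babewen.

babewen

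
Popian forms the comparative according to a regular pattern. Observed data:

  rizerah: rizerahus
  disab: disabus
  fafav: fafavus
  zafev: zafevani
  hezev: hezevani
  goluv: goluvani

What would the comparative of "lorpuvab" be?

"lorpuvab" has last vowel 'a'. The stems whose last vowel is 'a' (rizerah → rizerahus, disab → disabus, fafav → fafavus) add -us.
The other pattern: stems whose last vowel is 'e' or 'u' add -ani.
So lorpuvab → lorpuvabus.

lorpuvabus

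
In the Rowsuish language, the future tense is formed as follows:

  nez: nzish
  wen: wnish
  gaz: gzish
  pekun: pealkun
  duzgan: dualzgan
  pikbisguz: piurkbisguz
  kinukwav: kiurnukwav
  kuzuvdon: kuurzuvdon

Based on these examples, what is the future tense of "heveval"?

heurveval

"heveval" has 3 vowels. The stems with 3 vowels (pikbisguz → piurkbisguz, kinukwav → kiurnukwav, kuzuvdon → kuurzuvdon) insert -ur- after the first vowel.
So heveval → heurveval.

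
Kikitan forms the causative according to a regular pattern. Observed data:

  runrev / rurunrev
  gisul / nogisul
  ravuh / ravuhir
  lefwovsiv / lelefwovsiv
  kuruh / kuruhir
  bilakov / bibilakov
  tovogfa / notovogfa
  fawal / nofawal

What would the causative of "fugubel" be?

kuruh and gisul both have last vowel 'u' yet inflect differently (kuruhir, nogisul), so the last vowel is not what conditions the rule; the final letter is.
"fugubel" ends in -l. The stems ending in -l (gisul → nogisul, fawal → nofawal) add the prefix no-.
So fugubel → nofugubel.

nofugubel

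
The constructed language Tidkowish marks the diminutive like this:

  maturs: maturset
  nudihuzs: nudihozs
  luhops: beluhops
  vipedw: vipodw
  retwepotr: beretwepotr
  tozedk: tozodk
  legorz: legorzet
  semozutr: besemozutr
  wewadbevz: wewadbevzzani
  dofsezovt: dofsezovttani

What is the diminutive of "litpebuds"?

litpebods

legorz and wewadbevz both end in -z yet inflect differently (legorzet, wewadbevzzani), so the final letter is not what conditions the rule; the second-to-last letter is.
"litpebuds" has second-to-last letter 'd'. The stems whose second-to-last letter is 'd' (tozedk → tozodk, vipedw → vipodw) change the last vowel to 'o'.
So litpebuds → litpebods.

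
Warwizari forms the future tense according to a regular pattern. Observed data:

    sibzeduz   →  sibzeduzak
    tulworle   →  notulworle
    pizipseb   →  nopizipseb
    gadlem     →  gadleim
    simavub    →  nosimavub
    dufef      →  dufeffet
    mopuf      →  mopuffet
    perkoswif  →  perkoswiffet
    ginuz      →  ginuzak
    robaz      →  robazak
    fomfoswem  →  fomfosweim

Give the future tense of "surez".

"surez" ends in -z. The stems ending in -z (ginuz → ginuzak, sibzeduz → sibzeduzak, robaz → robazak) add -ak.
The other patterns: stems ending in -m drop the final letter and add -im; stems ending in -f double the final consonant and add -et; stems ending in -b or -e add the prefix no-.
So surez → surezak.

surezak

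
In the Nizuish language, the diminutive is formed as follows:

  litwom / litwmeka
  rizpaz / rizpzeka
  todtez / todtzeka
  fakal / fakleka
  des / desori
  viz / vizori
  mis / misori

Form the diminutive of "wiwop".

"wiwop" has 2 vowels. The stems with 2 vowels (litwom → litwmeka, rizpaz → rizpzeka, todtez → todtzeka) delete the last vowel and add -eka.
The other pattern: stems with 1 vowel add -ori.
So wiwop → wiwpeka.

wiwpeka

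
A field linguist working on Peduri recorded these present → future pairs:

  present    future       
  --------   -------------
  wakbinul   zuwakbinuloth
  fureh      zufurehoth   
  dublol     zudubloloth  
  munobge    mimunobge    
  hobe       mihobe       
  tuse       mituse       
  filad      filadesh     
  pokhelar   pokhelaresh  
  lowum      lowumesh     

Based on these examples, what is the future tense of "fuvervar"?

"fuvervar" ends in -r. The one such stem in the data (pokhelar → pokhelaresh) adds -esh, so the same rule applies.
So fuvervar → fuvervaresh.

fuvervaresh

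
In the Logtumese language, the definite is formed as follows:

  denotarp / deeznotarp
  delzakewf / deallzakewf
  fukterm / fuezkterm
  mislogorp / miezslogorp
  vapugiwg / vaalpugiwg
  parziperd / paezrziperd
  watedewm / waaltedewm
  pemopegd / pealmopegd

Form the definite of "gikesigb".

gialkesigb

"gikesigb" has second-to-last letter 'g'. The one such stem in the data (pemopegd → pealmopegd) inserts -al- after the first vowel (as do vapugiwg, delzakewf), so the same rule applies.
The other pattern: stems whose second-to-last letter is 'r' insert -ez- after the first vowel.
So gikesigb → gialkesigb.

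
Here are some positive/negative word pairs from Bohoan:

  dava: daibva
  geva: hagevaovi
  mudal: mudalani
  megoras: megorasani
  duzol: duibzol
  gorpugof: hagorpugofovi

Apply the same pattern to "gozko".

hagozkoovi

dava and geva both end in -a yet inflect differently (daibva, hagevaovi), so the final letter is not what conditions the rule; the first letter is.
"gozko" begins with g-. The stems beginning with g- (geva → hagevaovi, gorpugof → hagorpugofovi) add ha- … -ovi around the stem.
The other patterns: stems beginning with d- insert -ib- after the first vowel; stems beginning with m- add -ani.
So gozko → hagozkoovi.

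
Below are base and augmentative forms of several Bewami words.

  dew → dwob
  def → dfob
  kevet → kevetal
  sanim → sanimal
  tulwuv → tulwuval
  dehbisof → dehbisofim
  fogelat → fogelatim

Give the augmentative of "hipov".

hipoval

def and dehbisof both end in -f yet inflect differently (dfob, dehbisofim), so the final letter is not what conditions the rule; the number of vowels is.
"hipov" has 2 vowels. The stems with 2 vowels (kevet → kevetal, sanim → sanimal, tulwuv → tulwuval) add -al.
The other patterns: stems with 1 vowel delete the last vowel and add -ob; stems with 3 vowels add -im.
So hipov → hipoval.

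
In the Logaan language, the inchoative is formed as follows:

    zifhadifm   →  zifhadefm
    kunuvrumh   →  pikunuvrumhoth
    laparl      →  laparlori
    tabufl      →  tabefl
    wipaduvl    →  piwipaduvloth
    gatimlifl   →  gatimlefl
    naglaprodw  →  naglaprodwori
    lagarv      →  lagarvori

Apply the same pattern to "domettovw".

wipaduvl and tabufl both end in -l yet inflect differently (piwipaduvloth, tabefl), so the final letter is not what conditions the rule; the second-to-last letter is.
"domettovw" has second-to-last letter 'v'. The one such stem in the data (wipaduvl → piwipaduvloth) adds pi- … -oth around the stem, so the same rule applies.
So domettovw → pidomettovwoth.

pidomettovwoth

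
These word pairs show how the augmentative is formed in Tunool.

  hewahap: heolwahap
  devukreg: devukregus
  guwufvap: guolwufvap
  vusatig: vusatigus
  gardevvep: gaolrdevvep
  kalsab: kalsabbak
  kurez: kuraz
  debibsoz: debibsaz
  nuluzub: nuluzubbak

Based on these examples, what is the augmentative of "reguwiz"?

reguwaz

"reguwiz" ends in -z. The stems ending in -z (debibsoz → debibsaz, kurez → kuraz) change the last vowel to 'a'.
The other patterns: stems ending in -g add -us; stems ending in -p insert -ol- after the first vowel; stems ending in -b double the final consonant and add -ak.
So reguwiz → reguwaz.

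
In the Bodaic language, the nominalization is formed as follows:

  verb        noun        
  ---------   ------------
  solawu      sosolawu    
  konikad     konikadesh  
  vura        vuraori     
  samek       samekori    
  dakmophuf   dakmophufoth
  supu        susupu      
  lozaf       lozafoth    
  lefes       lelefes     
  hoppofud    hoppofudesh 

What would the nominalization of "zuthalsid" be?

zuthalsidesh

lozaf and konikad both have last vowel 'a' yet inflect differently (lozafoth, konikadesh), so the last vowel is not what conditions the rule; the final letter is.
"zuthalsid" ends in -d. The stems ending in -d (konikad → konikadesh, hoppofud → hoppofudesh) add -esh.
So zuthalsid → zuthalsidesh.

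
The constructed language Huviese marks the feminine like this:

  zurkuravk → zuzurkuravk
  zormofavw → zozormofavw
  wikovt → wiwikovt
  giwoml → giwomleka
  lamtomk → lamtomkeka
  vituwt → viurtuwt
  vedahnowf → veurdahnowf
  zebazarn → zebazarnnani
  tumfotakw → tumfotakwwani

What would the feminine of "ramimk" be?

"ramimk" has second-to-last letter 'm'. The stems whose second-to-last letter is 'm' (giwoml → giwomleka, lamtomk → lamtomkeka) add -eka.
The other patterns: stems whose second-to-last letter is 'v' repeat the first consonant+vowel as a prefix; stems whose second-to-last letter is 'w' insert -ur- after the first vowel; stems whose second-to-last letter is 'k' or 'r' double the final consonant and add -ani.
So ramimk → ramimkeka.

ramimkeka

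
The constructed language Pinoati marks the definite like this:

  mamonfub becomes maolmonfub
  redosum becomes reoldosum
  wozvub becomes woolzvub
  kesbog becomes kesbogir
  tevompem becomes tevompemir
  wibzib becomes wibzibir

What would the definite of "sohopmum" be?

soolhopmum

redosum and tevompem both end in -m yet inflect differently (reoldosum, tevompemir), so the final letter is not what conditions the rule; the last vowel is.
"sohopmum" has last vowel 'u'. The stems whose last vowel is 'u' (mamonfub → maolmonfub, redosum → reoldosum, wozvub → woolzvub) insert -ol- after the first vowel.
The other pattern: stems whose last vowel is 'e', 'i' or 'o' add -ir.
So sohopmum → soolhopmum.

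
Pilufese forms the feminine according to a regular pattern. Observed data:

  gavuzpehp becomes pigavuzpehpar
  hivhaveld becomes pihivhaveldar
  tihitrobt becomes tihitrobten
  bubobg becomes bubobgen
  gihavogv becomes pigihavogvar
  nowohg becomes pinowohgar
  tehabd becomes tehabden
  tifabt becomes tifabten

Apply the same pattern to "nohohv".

"nohohv" has second-to-last letter 'h'. The stems whose second-to-last letter is 'h' (nowohg → pinowohgar, gavuzpehp → pigavuzpehpar) add pi- … -ar around the stem.
The other pattern: stems whose second-to-last letter is 'b' add -en.
So nohohv → pinohohvar.

pinohohvar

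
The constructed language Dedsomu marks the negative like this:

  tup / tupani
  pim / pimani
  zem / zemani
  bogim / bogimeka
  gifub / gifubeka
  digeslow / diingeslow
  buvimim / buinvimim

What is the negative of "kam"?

"kam" has 1 vowel. The stems with 1 vowel (tup → tupani, pim → pimani, zem → zemani) add -ani.
So kam → kamani.

kamani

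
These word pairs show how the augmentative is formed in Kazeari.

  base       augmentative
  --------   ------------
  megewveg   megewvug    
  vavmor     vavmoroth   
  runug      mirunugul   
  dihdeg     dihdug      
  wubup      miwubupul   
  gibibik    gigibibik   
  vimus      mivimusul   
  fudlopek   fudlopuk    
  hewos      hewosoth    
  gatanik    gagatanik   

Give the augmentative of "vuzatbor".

"vuzatbor" has last vowel 'o'. The stems whose last vowel is 'o' (vavmor → vavmoroth, hewos → hewosoth) add -oth.
The other patterns: stems whose last vowel is 'e' change the last vowel to 'u'; stems whose last vowel is 'i' repeat the first consonant+vowel as a prefix; stems whose last vowel is 'u' add mi- … -ul around the stem.
So vuzatbor → vuzatboroth.

vuzatboroth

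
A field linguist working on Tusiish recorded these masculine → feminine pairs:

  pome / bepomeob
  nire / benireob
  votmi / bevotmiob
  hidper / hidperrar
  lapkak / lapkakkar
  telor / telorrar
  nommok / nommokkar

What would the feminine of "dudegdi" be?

pome and hidper both have last vowel 'e' yet inflect differently (bepomeob, hidperrar), so the last vowel is not what conditions the rule; whether the stem ends in a vowel or a consonant is.
"dudegdi" ends in a vowel. The stems ending in a vowel (pome → bepomeob, nire → benireob, votmi → bevotmiob) add be- … -ob around the stem.
The other pattern: stems ending in a consonant double the final consonant and add -ar.
So dudegdi → bedudegdiob.

bedudegdiob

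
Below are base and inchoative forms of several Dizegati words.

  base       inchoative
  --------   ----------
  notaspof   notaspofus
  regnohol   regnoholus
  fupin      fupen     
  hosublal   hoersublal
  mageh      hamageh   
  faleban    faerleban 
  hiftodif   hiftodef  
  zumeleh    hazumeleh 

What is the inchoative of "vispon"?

hosublal and regnohol both end in -l yet inflect differently (hoersublal, regnoholus), so the final letter is not what conditions the rule; the last vowel is.
"vispon" has last vowel 'o'. The stems whose last vowel is 'o' (regnohol → regnoholus, notaspof → notaspofus) add -us.
So vispon → visponus.

visponus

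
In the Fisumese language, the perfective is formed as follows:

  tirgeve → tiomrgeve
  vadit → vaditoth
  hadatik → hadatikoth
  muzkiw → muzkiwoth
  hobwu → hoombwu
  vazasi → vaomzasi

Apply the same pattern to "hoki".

hoomki

muzkiw and vazasi both have last vowel 'i' yet inflect differently (muzkiwoth, vaomzasi), so the last vowel is not what conditions the rule; whether the stem ends in a vowel or a consonant is.
"hoki" ends in a vowel. The stems ending in a vowel (vazasi → vaomzasi, tirgeve → tiomrgeve, hobwu → hoombwu) insert -om- after the first vowel.
So hoki → hoomki.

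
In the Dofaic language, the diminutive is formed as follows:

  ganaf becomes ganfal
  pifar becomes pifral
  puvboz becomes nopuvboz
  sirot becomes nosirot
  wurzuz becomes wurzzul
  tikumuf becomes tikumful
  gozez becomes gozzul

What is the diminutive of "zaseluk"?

"zaseluk" has last vowel 'u'. The stems whose last vowel is 'u' (wurzuz → wurzzul, tikumuf → tikumful) delete the last vowel and add -ul.
The other patterns: stems whose last vowel is 'a' delete the last vowel and add -al; stems whose last vowel is 'o' add the prefix no-.
So zaseluk → zaselkul.

zaselkul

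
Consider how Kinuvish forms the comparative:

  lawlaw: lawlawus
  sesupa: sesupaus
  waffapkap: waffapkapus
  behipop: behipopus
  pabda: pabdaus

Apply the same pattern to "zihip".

zihipus

Every pair shown (lawlaw → lawlawus, sesupa → sesupaus, waffapkap → waffapkapus, …) follows the same rule: add -us.
So zihip → zihipus.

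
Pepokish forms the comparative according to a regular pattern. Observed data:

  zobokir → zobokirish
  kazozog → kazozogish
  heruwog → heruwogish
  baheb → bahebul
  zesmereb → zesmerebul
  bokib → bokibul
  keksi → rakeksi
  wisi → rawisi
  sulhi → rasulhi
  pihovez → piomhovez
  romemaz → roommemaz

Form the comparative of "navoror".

navororish

zobokir and bokib both have last vowel 'i' yet inflect differently (zobokirish, bokibul), so the last vowel is not what conditions the rule; the final letter is.
"navoror" ends in -r. The one such stem in the data (zobokir → zobokirish) adds -ish, so the same rule applies.
So navoror → navororish.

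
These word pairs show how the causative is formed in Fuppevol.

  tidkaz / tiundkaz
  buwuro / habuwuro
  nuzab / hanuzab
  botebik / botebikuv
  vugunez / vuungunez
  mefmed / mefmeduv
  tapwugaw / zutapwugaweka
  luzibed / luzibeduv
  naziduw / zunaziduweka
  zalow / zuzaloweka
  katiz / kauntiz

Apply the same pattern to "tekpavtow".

zutekpavtoweka

mefmed and vugunez both have last vowel 'e' yet inflect differently (mefmeduv, vuungunez), so the last vowel is not what conditions the rule; the final letter is.
"tekpavtow" ends in -w. The stems ending in -w (naziduw → zunaziduweka, tapwugaw → zutapwugaweka, zalow → zuzaloweka) add zu- … -eka around the stem.
So tekpavtow → zutekpavtoweka.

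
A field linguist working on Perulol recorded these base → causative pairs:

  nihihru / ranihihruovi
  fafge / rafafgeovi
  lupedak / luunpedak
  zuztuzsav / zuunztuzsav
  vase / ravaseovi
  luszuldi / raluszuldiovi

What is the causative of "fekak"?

luszuldi and lupedak both begin with l- yet inflect differently (raluszuldiovi, luunpedak), so the first letter is not what conditions the rule; whether the stem ends in a vowel or a consonant is.
"fekak" ends in a consonant. The stems ending in a consonant (lupedak → luunpedak, zuztuzsav → zuunztuzsav) insert -un- after the first vowel.
The other pattern: stems ending in a vowel add ra- … -ovi around the stem.
So fekak → feunkak.

feunkak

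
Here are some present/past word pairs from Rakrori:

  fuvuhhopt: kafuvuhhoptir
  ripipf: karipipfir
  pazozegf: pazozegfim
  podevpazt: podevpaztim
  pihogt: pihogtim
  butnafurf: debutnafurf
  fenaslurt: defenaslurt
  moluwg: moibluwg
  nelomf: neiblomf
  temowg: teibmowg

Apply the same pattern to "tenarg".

ripipf and pazozegf both end in -f yet inflect differently (karipipfir, pazozegfim), so the final letter is not what conditions the rule; the second-to-last letter is.
"tenarg" has second-to-last letter 'r'. The stems whose second-to-last letter is 'r' (butnafurf → debutnafurf, fenaslurt → defenaslurt) add the prefix de-.
So tenarg → detenarg.

detenarg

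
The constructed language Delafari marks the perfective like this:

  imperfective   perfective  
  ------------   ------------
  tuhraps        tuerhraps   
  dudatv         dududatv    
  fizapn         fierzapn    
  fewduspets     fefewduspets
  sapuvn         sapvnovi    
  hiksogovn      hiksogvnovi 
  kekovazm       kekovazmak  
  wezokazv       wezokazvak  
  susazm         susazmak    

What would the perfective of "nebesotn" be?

"nebesotn" has second-to-last letter 't'. The stems whose second-to-last letter is 't' (dudatv → dududatv, fewduspets → fefewduspets) repeat the first consonant+vowel as a prefix.
So nebesotn → nenebesotn.

nenebesotn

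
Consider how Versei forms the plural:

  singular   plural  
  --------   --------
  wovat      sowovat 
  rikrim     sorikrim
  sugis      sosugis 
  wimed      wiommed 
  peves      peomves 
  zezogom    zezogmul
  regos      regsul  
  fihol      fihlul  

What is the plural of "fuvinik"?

sofuvinik

sugis and peves both end in -s yet inflect differently (sosugis, peomves), so the final letter is not what conditions the rule; the last vowel is.
"fuvinik" has last vowel 'i'. The stems whose last vowel is 'i' (rikrim → sorikrim, sugis → sosugis) add the prefix so-.
So fuvinik → sofuvinik.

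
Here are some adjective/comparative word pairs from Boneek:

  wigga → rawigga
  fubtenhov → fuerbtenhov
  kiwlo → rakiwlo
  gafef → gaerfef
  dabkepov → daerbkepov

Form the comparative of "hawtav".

kiwlo and dabkepov both have last vowel 'o' yet inflect differently (rakiwlo, daerbkepov), so the last vowel is not what conditions the rule; whether the stem ends in a vowel or a consonant is.
"hawtav" ends in a consonant. The stems ending in a consonant (gafef → gaerfef, dabkepov → daerbkepov, fubtenhov → fuerbtenhov) insert -er- after the first vowel.
The other pattern: stems ending in a vowel add the prefix ra-.
So hawtav → haerwtav.

haerwtav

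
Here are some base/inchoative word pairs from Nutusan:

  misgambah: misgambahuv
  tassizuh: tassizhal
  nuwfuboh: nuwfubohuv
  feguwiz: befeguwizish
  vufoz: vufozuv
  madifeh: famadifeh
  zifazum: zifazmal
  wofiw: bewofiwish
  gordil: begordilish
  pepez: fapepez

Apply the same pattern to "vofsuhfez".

favofsuhfez

pepez and vufoz both end in -z yet inflect differently (fapepez, vufozuv), so the final letter is not what conditions the rule; the last vowel is.
"vofsuhfez" has last vowel 'e'. The stems whose last vowel is 'e' (pepez → fapepez, madifeh → famadifeh) add the prefix fa-.
The other patterns: stems whose last vowel is 'a' or 'o' add -uv; stems whose last vowel is 'u' delete the last vowel and add -al; stems whose last vowel is 'i' add be- … -ish around the stem.
So vofsuhfez → favofsuhfez.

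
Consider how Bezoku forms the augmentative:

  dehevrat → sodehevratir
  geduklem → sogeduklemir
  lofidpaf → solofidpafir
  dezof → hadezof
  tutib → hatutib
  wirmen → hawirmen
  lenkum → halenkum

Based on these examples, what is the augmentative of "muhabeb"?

lofidpaf and dezof both end in -f yet inflect differently (solofidpafir, hadezof), so the final letter is not what conditions the rule; the number of vowels is.
"muhabeb" has 3 vowels. The stems with 3 vowels (dehevrat → sodehevratir, geduklem → sogeduklemir, lofidpaf → solofidpafir) add so- … -ir around the stem.
So muhabeb → somuhabebir.

somuhabebir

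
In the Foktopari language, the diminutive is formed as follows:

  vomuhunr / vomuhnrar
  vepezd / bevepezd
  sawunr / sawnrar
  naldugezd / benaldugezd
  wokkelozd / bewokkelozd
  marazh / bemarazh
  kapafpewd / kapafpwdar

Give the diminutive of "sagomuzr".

wokkelozd and kapafpewd both end in -d yet inflect differently (bewokkelozd, kapafpwdar), so the final letter is not what conditions the rule; the second-to-last letter is.
"sagomuzr" has second-to-last letter 'z'. The stems whose second-to-last letter is 'z' (wokkelozd → bewokkelozd, naldugezd → benaldugezd, vepezd → bevepezd) add the prefix be-.
The other pattern: stems whose second-to-last letter is 'n' or 'w' delete the last vowel and add -ar.
So sagomuzr → besagomuzr.

besagomuzr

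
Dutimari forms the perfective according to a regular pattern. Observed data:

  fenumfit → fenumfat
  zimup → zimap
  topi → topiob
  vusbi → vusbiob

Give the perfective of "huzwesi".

fenumfit and topi both have last vowel 'i' yet inflect differently (fenumfat, topiob), so the last vowel is not what conditions the rule; whether the stem ends in a vowel or a consonant is.
"huzwesi" ends in a vowel. The stems ending in a vowel (topi → topiob, vusbi → vusbiob) add -ob.
The other pattern: stems ending in a consonant change the last vowel to 'a'.
So huzwesi → huzwesiob.

huzwesiob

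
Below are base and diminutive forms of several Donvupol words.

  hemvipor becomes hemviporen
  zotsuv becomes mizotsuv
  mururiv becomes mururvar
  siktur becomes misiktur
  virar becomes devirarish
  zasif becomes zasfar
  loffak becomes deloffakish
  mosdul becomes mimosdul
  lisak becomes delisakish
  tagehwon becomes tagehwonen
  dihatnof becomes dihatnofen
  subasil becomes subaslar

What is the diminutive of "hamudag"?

dihatnof and zasif both end in -f yet inflect differently (dihatnofen, zasfar), so the final letter is not what conditions the rule; the last vowel is.
"hamudag" has last vowel 'a'. The stems whose last vowel is 'a' (loffak → deloffakish, lisak → delisakish, virar → devirarish) add de- … -ish around the stem.
So hamudag → dehamudagish.

dehamudagish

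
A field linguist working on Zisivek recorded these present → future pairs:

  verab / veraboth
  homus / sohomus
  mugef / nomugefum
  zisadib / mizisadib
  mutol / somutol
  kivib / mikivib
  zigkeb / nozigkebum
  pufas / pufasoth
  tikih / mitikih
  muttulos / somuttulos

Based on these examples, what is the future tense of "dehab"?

"dehab" has last vowel 'a'. The stems whose last vowel is 'a' (pufas → pufasoth, verab → veraboth) add -oth.
The other patterns: stems whose last vowel is 'i' add the prefix mi-; stems whose last vowel is 'e' add no- … -um around the stem; stems whose last vowel is 'o' or 'u' add the prefix so-.
So dehab → dehaboth.

dehaboth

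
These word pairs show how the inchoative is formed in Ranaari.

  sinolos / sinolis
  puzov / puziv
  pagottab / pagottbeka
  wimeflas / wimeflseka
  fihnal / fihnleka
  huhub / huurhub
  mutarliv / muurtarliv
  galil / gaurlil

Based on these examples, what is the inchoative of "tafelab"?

tafelbeka

"tafelab" has last vowel 'a'. The stems whose last vowel is 'a' (pagottab → pagottbeka, wimeflas → wimeflseka, fihnal → fihnleka) delete the last vowel and add -eka.
So tafelab → tafelbeka.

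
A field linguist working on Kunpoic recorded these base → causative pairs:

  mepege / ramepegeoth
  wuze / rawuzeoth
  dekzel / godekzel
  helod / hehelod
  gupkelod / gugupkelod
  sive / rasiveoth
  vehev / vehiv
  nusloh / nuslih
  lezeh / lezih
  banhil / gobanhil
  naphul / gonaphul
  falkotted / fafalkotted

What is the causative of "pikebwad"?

lezeh and mepege both have last vowel 'e' yet inflect differently (lezih, ramepegeoth), so the last vowel is not what conditions the rule; the final letter is.
"pikebwad" ends in -d. The stems ending in -d (gupkelod → gugupkelod, helod → hehelod, falkotted → fafalkotted) repeat the first consonant+vowel as a prefix.
The other patterns: stems ending in -h or -v change the last vowel to 'i'; stems ending in -e add ra- … -oth around the stem; stems ending in -l add the prefix go-.
So pikebwad → pipikebwad.

pipikebwad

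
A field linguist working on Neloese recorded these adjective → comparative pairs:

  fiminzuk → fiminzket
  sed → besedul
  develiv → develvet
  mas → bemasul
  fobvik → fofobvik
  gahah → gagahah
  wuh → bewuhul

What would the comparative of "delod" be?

dedelod

"delod" has 2 vowels. The stems with 2 vowels (fobvik → fofobvik, gahah → gagahah) repeat the first consonant+vowel as a prefix.
The other patterns: stems with 1 vowel add be- … -ul around the stem; stems with 3 vowels delete the last vowel and add -et.
So delod → dedelod.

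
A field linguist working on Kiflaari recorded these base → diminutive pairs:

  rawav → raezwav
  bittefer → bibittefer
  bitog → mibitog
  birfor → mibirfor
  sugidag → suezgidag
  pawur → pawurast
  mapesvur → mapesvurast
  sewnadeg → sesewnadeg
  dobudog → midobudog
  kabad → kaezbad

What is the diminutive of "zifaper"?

bittefer and mapesvur both end in -r yet inflect differently (bibittefer, mapesvurast), so the final letter is not what conditions the rule; the last vowel is.
"zifaper" has last vowel 'e'. The stems whose last vowel is 'e' (bittefer → bibittefer, sewnadeg → sesewnadeg) repeat the first consonant+vowel as a prefix.
The other patterns: stems whose last vowel is 'u' add -ast; stems whose last vowel is 'o' add the prefix mi-; stems whose last vowel is 'a' insert -ez- after the first vowel.
So zifaper → zizifaper.

zizifaper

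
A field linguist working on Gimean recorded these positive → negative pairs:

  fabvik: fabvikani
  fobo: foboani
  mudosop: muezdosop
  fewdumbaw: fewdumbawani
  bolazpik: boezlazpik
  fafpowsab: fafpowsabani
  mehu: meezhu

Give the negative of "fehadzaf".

"fehadzaf" begins with f-. The stems beginning with f- (fabvik → fabvikani, fafpowsab → fafpowsabani, fobo → foboani) add -ani.
So fehadzaf → fehadzafani.

fehadzafani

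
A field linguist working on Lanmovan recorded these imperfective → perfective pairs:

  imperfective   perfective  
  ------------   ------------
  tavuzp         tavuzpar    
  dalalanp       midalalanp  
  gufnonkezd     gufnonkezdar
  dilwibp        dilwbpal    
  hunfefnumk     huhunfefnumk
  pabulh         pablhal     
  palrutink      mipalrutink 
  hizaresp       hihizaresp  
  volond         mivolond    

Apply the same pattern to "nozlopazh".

nozlopazhar

hizaresp and tavuzp both end in -p yet inflect differently (hihizaresp, tavuzpar), so the final letter is not what conditions the rule; the second-to-last letter is.
"nozlopazh" has second-to-last letter 'z'. The stems whose second-to-last letter is 'z' (tavuzp → tavuzpar, gufnonkezd → gufnonkezdar) add -ar.
So nozlopazh → nozlopazhar.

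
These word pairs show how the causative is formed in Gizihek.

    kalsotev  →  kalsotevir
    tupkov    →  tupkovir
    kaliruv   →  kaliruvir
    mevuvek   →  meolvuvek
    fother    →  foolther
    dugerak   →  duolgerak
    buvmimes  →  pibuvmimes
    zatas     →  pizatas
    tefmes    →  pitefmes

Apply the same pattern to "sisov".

sisovir

"sisov" ends in -v. The stems ending in -v (kalsotev → kalsotevir, tupkov → tupkovir, kaliruv → kaliruvir) add -ir.
The other patterns: stems ending in -k or -r insert -ol- after the first vowel; stems ending in -s add the prefix pi-.
So sisov → sisovir.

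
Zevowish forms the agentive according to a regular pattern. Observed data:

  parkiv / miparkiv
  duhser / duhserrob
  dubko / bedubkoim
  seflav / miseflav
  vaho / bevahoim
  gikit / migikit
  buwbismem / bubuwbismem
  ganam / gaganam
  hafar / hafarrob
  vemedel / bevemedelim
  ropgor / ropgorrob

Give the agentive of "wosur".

vemedel and buwbismem both have last vowel 'e' yet inflect differently (bevemedelim, bubuwbismem), so the last vowel is not what conditions the rule; the final letter is.
"wosur" ends in -r. The stems ending in -r (ropgor → ropgorrob, duhser → duhserrob, hafar → hafarrob) double the final consonant and add -ob.
The other patterns: stems ending in -l or -o add be- … -im around the stem; stems ending in -m repeat the first consonant+vowel as a prefix; stems ending in -t or -v add the prefix mi-.
So wosur → wosurrob.

wosurrob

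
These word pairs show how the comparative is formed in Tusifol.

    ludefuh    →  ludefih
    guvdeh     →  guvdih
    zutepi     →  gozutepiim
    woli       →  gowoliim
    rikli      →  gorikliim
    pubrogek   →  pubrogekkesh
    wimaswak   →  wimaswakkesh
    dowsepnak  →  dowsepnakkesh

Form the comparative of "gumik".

guvdeh and pubrogek both have last vowel 'e' yet inflect differently (guvdih, pubrogekkesh), so the last vowel is not what conditions the rule; the final letter is.
"gumik" ends in -k. The stems ending in -k (pubrogek → pubrogekkesh, wimaswak → wimaswakkesh, dowsepnak → dowsepnakkesh) double the final consonant and add -esh.
The other patterns: stems ending in -h change the last vowel to 'i'; stems ending in -i add go- … -im around the stem.
So gumik → gumikkesh.

gumikkesh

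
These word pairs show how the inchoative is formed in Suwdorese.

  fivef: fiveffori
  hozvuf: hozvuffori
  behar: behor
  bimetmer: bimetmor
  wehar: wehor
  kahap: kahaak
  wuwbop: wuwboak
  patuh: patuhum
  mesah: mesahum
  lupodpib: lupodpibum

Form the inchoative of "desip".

desiak

fivef and bimetmer both have last vowel 'e' yet inflect differently (fiveffori, bimetmor), so the last vowel is not what conditions the rule; the final letter is.
"desip" ends in -p. The stems ending in -p (kahap → kahaak, wuwbop → wuwboak) drop the final letter and add -ak.
The other patterns: stems ending in -f double the final consonant and add -ori; stems ending in -r change the last vowel to 'o'; stems ending in -b or -h add -um.
So desip → desiak.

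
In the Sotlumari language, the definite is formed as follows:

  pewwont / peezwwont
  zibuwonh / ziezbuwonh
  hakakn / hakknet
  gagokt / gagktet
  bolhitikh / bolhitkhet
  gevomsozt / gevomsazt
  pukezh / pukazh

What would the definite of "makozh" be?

makazh

pewwont and gagokt both end in -t yet inflect differently (peezwwont, gagktet), so the final letter is not what conditions the rule; the second-to-last letter is.
"makozh" has second-to-last letter 'z'. The stems whose second-to-last letter is 'z' (gevomsozt → gevomsazt, pukezh → pukazh) change the last vowel to 'a'.
The other patterns: stems whose second-to-last letter is 'n' insert -ez- after the first vowel; stems whose second-to-last letter is 'k' delete the last vowel and add -et.
So makozh → makazh.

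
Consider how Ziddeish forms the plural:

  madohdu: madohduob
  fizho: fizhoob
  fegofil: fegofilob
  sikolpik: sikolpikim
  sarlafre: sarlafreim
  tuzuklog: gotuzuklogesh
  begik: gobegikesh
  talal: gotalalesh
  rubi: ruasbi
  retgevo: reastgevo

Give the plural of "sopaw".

sikolpik and begik both end in -k yet inflect differently (sikolpikim, gobegikesh), so the final letter is not what conditions the rule; the first letter is.
"sopaw" begins with s-. The stems beginning with s- (sikolpik → sikolpikim, sarlafre → sarlafreim) add -im.
The other patterns: stems beginning with f- or m- add -ob; stems beginning with b- or t- add go- … -esh around the stem; stems beginning with r- insert -as- after the first vowel.
So sopaw → sopawim.

sopawim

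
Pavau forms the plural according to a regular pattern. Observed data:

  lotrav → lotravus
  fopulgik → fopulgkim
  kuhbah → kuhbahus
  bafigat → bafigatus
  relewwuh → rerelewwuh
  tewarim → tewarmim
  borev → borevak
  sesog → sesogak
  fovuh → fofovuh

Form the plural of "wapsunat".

"wapsunat" has last vowel 'a'. The stems whose last vowel is 'a' (lotrav → lotravus, bafigat → bafigatus, kuhbah → kuhbahus) add -us.
So wapsunat → wapsunatus.

wapsunatus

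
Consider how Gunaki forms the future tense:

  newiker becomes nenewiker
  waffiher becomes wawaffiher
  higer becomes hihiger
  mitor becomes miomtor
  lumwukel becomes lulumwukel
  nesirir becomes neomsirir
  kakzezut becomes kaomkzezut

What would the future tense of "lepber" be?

"lepber" has last vowel 'e'. The stems whose last vowel is 'e' (higer → hihiger, waffiher → wawaffiher, lumwukel → lulumwukel) repeat the first consonant+vowel as a prefix.
The other pattern: stems whose last vowel is 'i', 'o' or 'u' insert -om- after the first vowel.
So lepber → lelepber.

lelepber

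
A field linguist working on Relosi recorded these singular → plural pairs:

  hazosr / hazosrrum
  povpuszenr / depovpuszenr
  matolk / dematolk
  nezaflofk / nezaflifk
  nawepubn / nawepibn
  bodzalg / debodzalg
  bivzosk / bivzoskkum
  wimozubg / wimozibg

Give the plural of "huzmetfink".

bivzosk and nezaflofk both end in -k yet inflect differently (bivzoskkum, nezaflifk), so the final letter is not what conditions the rule; the second-to-last letter is.
"huzmetfink" has second-to-last letter 'n'. The one such stem in the data (povpuszenr → depovpuszenr) adds the prefix de-, so the same rule applies.
So huzmetfink → dehuzmetfink.

dehuzmetfink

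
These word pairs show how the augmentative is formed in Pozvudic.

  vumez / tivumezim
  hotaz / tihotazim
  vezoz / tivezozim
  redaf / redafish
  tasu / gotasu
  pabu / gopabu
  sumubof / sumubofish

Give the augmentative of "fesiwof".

"fesiwof" ends in -f. The stems ending in -f (redaf → redafish, sumubof → sumubofish) add -ish.
So fesiwof → fesiwofish.

fesiwofish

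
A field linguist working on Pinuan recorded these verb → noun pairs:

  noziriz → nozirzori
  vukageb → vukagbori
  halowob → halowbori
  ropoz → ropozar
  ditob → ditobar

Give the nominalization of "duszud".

noziriz and ropoz both end in -z yet inflect differently (nozirzori, ropozar), so the final letter is not what conditions the rule; the number of vowels is.
"duszud" has 2 vowels. The stems with 2 vowels (ropoz → ropozar, ditob → ditobar) add -ar.
The other pattern: stems with 3 vowels delete the last vowel and add -ori.
So duszud → duszudar.

duszudar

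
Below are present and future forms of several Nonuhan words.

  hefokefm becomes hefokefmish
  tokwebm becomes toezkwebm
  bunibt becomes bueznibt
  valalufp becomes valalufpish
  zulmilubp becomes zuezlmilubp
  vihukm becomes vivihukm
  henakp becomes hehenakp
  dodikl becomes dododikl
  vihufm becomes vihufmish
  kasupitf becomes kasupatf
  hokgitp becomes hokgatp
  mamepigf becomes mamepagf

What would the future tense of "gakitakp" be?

gagakitakp

vihukm and vihufm both end in -m yet inflect differently (vivihukm, vihufmish), so the final letter is not what conditions the rule; the second-to-last letter is.
"gakitakp" has second-to-last letter 'k'. The stems whose second-to-last letter is 'k' (dodikl → dododikl, henakp → hehenakp, vihukm → vivihukm) repeat the first consonant+vowel as a prefix.
So gakitakp → gagakitakp.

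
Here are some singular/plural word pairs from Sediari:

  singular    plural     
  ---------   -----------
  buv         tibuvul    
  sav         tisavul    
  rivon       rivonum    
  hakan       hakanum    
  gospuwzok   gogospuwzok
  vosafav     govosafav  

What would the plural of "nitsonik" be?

buv and vosafav both end in -v yet inflect differently (tibuvul, govosafav), so the final letter is not what conditions the rule; the number of vowels is.
"nitsonik" has 3 vowels. The stems with 3 vowels (gospuwzok → gogospuwzok, vosafav → govosafav) add the prefix go-.
The other patterns: stems with 1 vowel add ti- … -ul around the stem; stems with 2 vowels add -um.
So nitsonik → gonitsonik.

gonitsonik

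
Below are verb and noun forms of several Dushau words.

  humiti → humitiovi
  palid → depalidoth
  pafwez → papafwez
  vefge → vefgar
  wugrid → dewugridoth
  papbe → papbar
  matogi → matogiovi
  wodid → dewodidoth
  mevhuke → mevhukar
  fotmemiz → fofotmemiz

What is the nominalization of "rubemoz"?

"rubemoz" ends in -z. The stems ending in -z (pafwez → papafwez, fotmemiz → fofotmemiz) repeat the first consonant+vowel as a prefix.
So rubemoz → rurubemoz.

rurubemoz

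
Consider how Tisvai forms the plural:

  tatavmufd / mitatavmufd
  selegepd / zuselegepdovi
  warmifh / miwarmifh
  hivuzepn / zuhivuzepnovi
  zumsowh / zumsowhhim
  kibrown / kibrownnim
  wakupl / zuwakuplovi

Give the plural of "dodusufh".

midodusufh

tatavmufd and selegepd both end in -d yet inflect differently (mitatavmufd, zuselegepdovi), so the final letter is not what conditions the rule; the second-to-last letter is.
"dodusufh" has second-to-last letter 'f'. The stems whose second-to-last letter is 'f' (warmifh → miwarmifh, tatavmufd → mitatavmufd) add the prefix mi-.
So dodusufh → midodusufh.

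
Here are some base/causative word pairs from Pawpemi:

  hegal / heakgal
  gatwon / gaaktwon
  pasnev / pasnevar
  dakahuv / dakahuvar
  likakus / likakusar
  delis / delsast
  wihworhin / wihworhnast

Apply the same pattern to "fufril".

fufrlast

"fufril" has last vowel 'i'. The stems whose last vowel is 'i' (delis → delsast, wihworhin → wihworhnast) delete the last vowel and add -ast.
The other patterns: stems whose last vowel is 'a' or 'o' insert -ak- after the first vowel; stems whose last vowel is 'e' or 'u' add -ar.
So fufril → fufrlast.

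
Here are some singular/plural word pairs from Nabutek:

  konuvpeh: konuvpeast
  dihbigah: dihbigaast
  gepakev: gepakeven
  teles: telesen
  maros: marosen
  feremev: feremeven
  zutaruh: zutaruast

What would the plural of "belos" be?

konuvpeh and teles both have last vowel 'e' yet inflect differently (konuvpeast, telesen), so the last vowel is not what conditions the rule; the final letter is.
"belos" ends in -s. The stems ending in -s (teles → telesen, maros → marosen) add -en.
The other pattern: stems ending in -h drop the final letter and add -ast.
So belos → belosen.

belosen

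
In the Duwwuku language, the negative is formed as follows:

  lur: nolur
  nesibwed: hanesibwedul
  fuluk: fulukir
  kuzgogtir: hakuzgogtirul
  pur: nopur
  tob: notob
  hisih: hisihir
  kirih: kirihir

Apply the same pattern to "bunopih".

lur and kuzgogtir both end in -r yet inflect differently (nolur, hakuzgogtirul), so the final letter is not what conditions the rule; the number of vowels is.
"bunopih" has 3 vowels. The stems with 3 vowels (kuzgogtir → hakuzgogtirul, nesibwed → hanesibwedul) add ha- … -ul around the stem.
The other patterns: stems with 1 vowel add the prefix no-; stems with 2 vowels add -ir.
So bunopih → habunopihul.

habunopihul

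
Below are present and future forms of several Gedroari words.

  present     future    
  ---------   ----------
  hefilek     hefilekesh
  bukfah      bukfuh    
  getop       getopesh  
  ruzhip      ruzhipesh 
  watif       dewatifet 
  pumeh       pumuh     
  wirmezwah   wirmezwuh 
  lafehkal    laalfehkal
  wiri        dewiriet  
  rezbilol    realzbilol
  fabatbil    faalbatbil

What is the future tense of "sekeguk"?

sekegukesh

"sekeguk" ends in -k. The one such stem in the data (hefilek → hefilekesh) adds -esh, so the same rule applies.
The other patterns: stems ending in -l insert -al- after the first vowel; stems ending in -h change the last vowel to 'u'; stems ending in -f or -i add de- … -et around the stem.
So sekeguk → sekegukesh.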